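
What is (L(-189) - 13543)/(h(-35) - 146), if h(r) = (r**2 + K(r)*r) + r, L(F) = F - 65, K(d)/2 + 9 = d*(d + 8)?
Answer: 511/2388 ≈ 0.21399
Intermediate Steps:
K(d) = -18 + 2*d*(8 + d) (K(d) = -18 + 2*(d*(d + 8)) = -18 + 2*(d*(8 + d)) = -18 + 2*d*(8 + d))
L(F) = -65 + F
h(r) = r + r**2 + r*(-18 + 2*r**2 + 16*r) (h(r) = (r**2 + (-18 + 2*r**2 + 16*r)*r) + r = (r**2 + r*(-18 + 2*r**2 + 16*r)) + r = r + r**2 + r*(-18 + 2*r**2 + 16*r))
(L(-189) - 13543)/(h(-35) - 146) = ((-65 - 189) - 13543)/(-35*(-17 + 2*(-35)**2 + 17*(-35)) - 146) = (-254 - 13543)/(-35*(-17 + 2*1225 - 595) - 146) = -13797/(-35*(-17 + 2450 - 595) - 146) = -13797/(-35*1838 - 146) = -13797/(-64330 - 146) = -13797/(-64476) = -13797*(-1/64476) = 511/2388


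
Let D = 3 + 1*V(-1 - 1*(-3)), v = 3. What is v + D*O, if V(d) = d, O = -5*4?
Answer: -97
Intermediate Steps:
O = -20
D = 5 (D = 3 + 1*(-1 - 1*(-3)) = 3 + 1*(-1 + 3) = 3 + 1*2 = 3 + 2 = 5)
v + D*O = 3 + 5*(-20) = 3 - 100 = -97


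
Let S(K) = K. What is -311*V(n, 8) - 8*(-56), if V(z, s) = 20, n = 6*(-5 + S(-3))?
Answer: -5772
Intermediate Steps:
n = -48 (n = 6*(-5 - 3) = 6*(-8) = -48)
-311*V(n, 8) - 8*(-56) = -311*20 - 8*(-56) = -6220 + 448 = -5772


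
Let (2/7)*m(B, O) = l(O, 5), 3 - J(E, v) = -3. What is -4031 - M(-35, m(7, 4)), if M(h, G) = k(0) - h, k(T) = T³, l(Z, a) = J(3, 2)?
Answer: -4066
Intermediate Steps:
J(E, v) = 6 (J(E, v) = 3 - 1*(-3) = 3 + 3 = 6)
l(Z, a) = 6
m(B, O) = 21 (m(B, O) = (7/2)*6 = 21)
M(h, G) = -h (M(h, G) = 0³ - h = 0 - h = -h)
-4031 - M(-35, m(7, 4)) = -4031 - (-1)*(-35) = -4031 - 1*35 = -4031 - 35 = -4066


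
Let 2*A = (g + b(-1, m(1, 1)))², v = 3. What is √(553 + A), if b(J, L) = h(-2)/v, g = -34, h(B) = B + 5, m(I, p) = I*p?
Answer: √4390/2 ≈ 33.129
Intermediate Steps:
h(B) = 5 + B
b(J, L) = 1 (b(J, L) = (5 - 2)/3 = 3*(⅓) = 1)
A = 1089/2 (A = (-34 + 1)²/2 = (½)*(-33)² = (½)*1089 = 1089/2 ≈ 544.50)
√(553 + A) = √(553 + 1089/2) = √(2195/2) = √4390/2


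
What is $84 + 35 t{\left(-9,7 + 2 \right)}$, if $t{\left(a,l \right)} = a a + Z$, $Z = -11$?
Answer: $2534$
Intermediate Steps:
$t{\left(a,l \right)} = -11 + a^{2}$ ($t{\left(a,l \right)} = a a - 11 = a^{2} - 11 = -11 + a^{2}$)
$84 + 35 t{\left(-9,7 + 2 \right)} = 84 + 35 \left(-11 + \left(-9\right)^{2}\right) = 84 + 35 \left(-11 + 81\right) = 84 + 35 \cdot 70 = 84 + 2450 = 2534$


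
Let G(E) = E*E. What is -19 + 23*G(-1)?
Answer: 4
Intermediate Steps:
G(E) = E²
-19 + 23*G(-1) = -19 + 23*(-1)² = -19 + 23*1 = -19 + 23 = 4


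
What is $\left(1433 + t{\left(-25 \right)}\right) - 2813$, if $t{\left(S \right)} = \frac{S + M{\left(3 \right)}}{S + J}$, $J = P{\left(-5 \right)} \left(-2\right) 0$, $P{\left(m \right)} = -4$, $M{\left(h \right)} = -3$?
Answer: $- \frac{34472}{25} \approx -1378.9$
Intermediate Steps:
$J = 0$ ($J = \left(-4\right) \left(-2\right) 0 = 8 \cdot 0 = 0$)
$t{\left(S \right)} = \frac{-3 + S}{S}$ ($t{\left(S \right)} = \frac{S - 3}{S + 0} = \frac{-3 + S}{S}$)
$\left(1433 + t{\left(-25 \right)}\right) - 2813 = \left(1433 + \frac{-3 - 25}{-25}\right) - 2813 = \left(1433 - - \frac{28}{25}\right) - 2813 = \left(1433 + \frac{28}{25}\right) - 2813 = \frac{35853}{25} - 2813 = - \frac{34472}{25}$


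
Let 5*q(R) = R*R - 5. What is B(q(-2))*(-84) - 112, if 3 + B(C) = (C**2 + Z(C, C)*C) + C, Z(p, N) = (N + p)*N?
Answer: 19348/125 ≈ 154.78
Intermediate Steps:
q(R) = -1 + R**2/5 (q(R) = (R*R - 5)/5 = (R**2 - 5)/5 = (-5 + R**2)/5 = -1 + R**2/5)
Z(p, N) = N*(N + p)
B(C) = -3 + C + C**2 + 2*C**3 (B(C) = -3 + ((C**2 + (C*(C + C))*C) + C) = -3 + ((C**2 + (C*(2*C))*C) + C) = -3 + ((C**2 + (2*C**2)*C) + C) = -3 + ((C**2 + 2*C**3) + C) = -3 + (C + C**2 + 2*C**3) = -3 + C + C**2 + 2*C**3)
B(q(-2))*(-84) - 112 = (-3 + (-1 + (1/5)*(-2)**2) + (-1 + (1/5)*(-2)**2)**2 + 2*(-1 + (1/5)*(-2)**2)**3)*(-84) - 112 = (-3 + (-1 + (1/5)*4) + (-1 + (1/5)*4)**2 + 2*(-1 + (1/5)*4)**3)*(-84) - 112 = (-3 + (-1 + 4/5) + (-1 + 4/5)**2 + 2*(-1 + 4/5)**3)*(-84) - 112 = (-3 - 1/5 + (-1/5)**2 + 2*(-1/5)**3)*(-84) - 112 = (-3 - 1/5 + 1/25 + 2*(-1/125))*(-84) - 112 = (-3 - 1/5 + 1/25 - 2/125)*(-84) - 112 = -397/125*(-84) - 112 = 33348/125 - 112 = 19348/125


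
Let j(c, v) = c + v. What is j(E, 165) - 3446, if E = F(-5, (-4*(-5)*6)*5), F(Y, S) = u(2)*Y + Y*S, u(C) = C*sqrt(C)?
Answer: -6281 - 10*sqrt(2) ≈ -6295.1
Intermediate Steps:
u(C) = C**(3/2)
F(Y, S) = S*Y + 2*Y*sqrt(2) (F(Y, S) = 2**(3/2)*Y + Y*S = (2*sqrt(2))*Y + S*Y = 2*Y*sqrt(2) + S*Y = S*Y + 2*Y*sqrt(2))
E = -3000 - 10*sqrt(2) (E = -5*((-4*(-5)*6)*5 + 2*sqrt(2)) = -5*((20*6)*5 + 2*sqrt(2)) = -5*(120*5 + 2*sqrt(2)) = -5*(600 + 2*sqrt(2)) = -3000 - 10*sqrt(2) ≈ -3014.1)
j(E, 165) - 3446 = ((-3000 - 10*sqrt(2)) + 165) - 3446 = (-2835 - 10*sqrt(2)) - 3446 = -6281 - 10*sqrt(2)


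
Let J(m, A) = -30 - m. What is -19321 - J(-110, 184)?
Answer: -19401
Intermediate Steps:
-19321 - J(-110, 184) = -19321 - (-30 - 1*(-110)) = -19321 - (-30 + 110) = -19321 - 1*80 = -19321 - 80 = -19401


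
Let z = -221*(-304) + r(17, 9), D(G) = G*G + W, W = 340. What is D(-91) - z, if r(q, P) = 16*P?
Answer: -58707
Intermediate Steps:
D(G) = 340 + G² (D(G) = G*G + 340 = G² + 340 = 340 + G²)
z = 67328 (z = -221*(-304) + 16*9 = 67184 + 144 = 67328)
D(-91) - z = (340 + (-91)²) - 1*67328 = (340 + 8281) - 67328 = 8621 - 67328 = -58707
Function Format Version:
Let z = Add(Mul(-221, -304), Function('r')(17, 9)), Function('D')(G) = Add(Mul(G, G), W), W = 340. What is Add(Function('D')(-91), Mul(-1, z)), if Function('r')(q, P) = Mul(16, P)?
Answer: -58707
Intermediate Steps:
Function('D')(G) = Add(340, Pow(G, 2)) (Function('D')(G) = Add(Mul(G, G), 340) = Add(Pow(G, 2), 340) = Add(340, Pow(G, 2)))
z = 67328 (z = Add(Mul(-221, -304), Mul(16, 9)) = Add(67184, 144) = 67328)
Add(Function('D')(-91), Mul(-1, z)) = Add(Add(340, Pow(-91, 2)), Mul(-1, 67328)) = Add(Add(340, 8281), -67328) = Add(8621, -67328) = -58707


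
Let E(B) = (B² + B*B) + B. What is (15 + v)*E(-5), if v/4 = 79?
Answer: 14895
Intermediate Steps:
v = 316 (v = 4*79 = 316)
E(B) = B + 2*B² (E(B) = (B² + B²) + B = 2*B² + B = B + 2*B²)
(15 + v)*E(-5) = (15 + 316)*(-5*(1 + 2*(-5))) = 331*(-5*(1 - 10)) = 331*(-5*(-9)) = 331*45 = 14895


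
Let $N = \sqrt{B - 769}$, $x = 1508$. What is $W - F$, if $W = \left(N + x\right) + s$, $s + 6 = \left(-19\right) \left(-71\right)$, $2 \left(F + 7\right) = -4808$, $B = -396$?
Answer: $5262 + i \sqrt{1165} \approx 5262.0 + 34.132 i$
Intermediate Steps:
$F = -2411$ ($F = -7 + \frac{1}{2} \left(-4808\right) = -7 - 2404 = -2411$)
$N = i \sqrt{1165}$ ($N = \sqrt{-396 - 769} = \sqrt{-1165} = i \sqrt{1165} \approx 34.132 i$)
$s = 1343$ ($s = -6 - -1349 = -6 + 1349 = 1343$)
$W = 2851 + i \sqrt{1165}$ ($W = \left(i \sqrt{1165} + 1508\right) + 1343 = \left(1508 + i \sqrt{1165}\right) + 1343 = 2851 + i \sqrt{1165} \approx 2851.0 + 34.132 i$)
$W - F = \left(2851 + i \sqrt{1165}\right) - -2411 = \left(2851 + i \sqrt{1165}\right) + 2411 = 5262 + i \sqrt{1165}$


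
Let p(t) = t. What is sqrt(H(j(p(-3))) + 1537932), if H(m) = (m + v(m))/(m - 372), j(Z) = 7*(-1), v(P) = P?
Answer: sqrt(220910095718)/379 ≈ 1240.1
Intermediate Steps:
j(Z) = -7
H(m) = 2*m/(-372 + m) (H(m) = (m + m)/(m - 372) = (2*m)/(-372 + m) = 2*m/(-372 + m))
sqrt(H(j(p(-3))) + 1537932) = sqrt(2*(-7)/(-372 - 7) + 1537932) = sqrt(2*(-7)/(-379) + 1537932) = sqrt(2*(-7)*(-1/379) + 1537932) = sqrt(14/379 + 1537932) = sqrt(582876242/379) = sqrt(220910095718)/379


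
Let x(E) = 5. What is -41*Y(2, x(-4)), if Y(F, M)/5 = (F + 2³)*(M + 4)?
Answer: -18450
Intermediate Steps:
Y(F, M) = 5*(4 + M)*(8 + F) (Y(F, M) = 5*((F + 2³)*(M + 4)) = 5*((F + 8)*(4 + M)) = 5*((8 + F)*(4 + M)) = 5*((4 + M)*(8 + F)) = 5*(4 + M)*(8 + F))
-41*Y(2, x(-4)) = -41*(160 + 20*2 + 40*5 + 5*2*5) = -41*(160 + 40 + 200 + 50) = -41*450 = -18450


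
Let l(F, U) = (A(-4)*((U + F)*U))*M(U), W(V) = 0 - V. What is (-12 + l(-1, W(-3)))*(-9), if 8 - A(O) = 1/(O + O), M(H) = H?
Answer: -4833/4 ≈ -1208.3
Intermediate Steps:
A(O) = 8 - 1/(2*O) (A(O) = 8 - 1/(O + O) = 8 - 1/(2*O))
W(V) = -V
l(F, U) = 65*U²*(F + U)/8 (l(F, U) = ((8 - ½/(-4))*((U + F)*U))*U = ((8 - ½*(-¼))*((F + U)*U))*U = ((8 + ⅛)*(U*(F + U)))*U = (65*(U*(F + U))/8)*U = (65*U*(F + U)/8)*U = 65*U²*(F + U)/8)
(-12 + l(-1, W(-3)))*(-9) = (-12 + 65*(-1*(-3))²*(-1 - 1*(-3))/8)*(-9) = (-12 + (65/8)*3²*(-1 + 3))*(-9) = (-12 + (65/8)*9*2)*(-9) = (-12 + 585/4)*(-9) = (537/4)*(-9) = -4833/4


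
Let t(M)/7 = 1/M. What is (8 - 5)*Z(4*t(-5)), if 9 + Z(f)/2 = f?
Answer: -438/5 ≈ -87.600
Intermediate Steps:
t(M) = 7/M (t(M) = 7*(1/M) = 7/M)
Z(f) = -18 + 2*f
(8 - 5)*Z(4*t(-5)) = (8 - 5)*(-18 + 2*(4*(7/(-5)))) = 3*(-18 + 2*(4*(7*(-⅕)))) = 3*(-18 + 2*(4*(-7/5))) = 3*(-18 + 2*(-28/5)) = 3*(-18 - 56/5) = 3*(-146/5) = -438/5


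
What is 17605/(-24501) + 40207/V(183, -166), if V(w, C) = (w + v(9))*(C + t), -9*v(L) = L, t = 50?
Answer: -1356788467/517265112 ≈ -2.6230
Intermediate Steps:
v(L) = -L/9
V(w, C) = (-1 + w)*(50 + C) (V(w, C) = (w - 1/9*9)*(C + 50) = (w - 1)*(50 + C) = (-1 + w)*(50 + C))
17605/(-24501) + 40207/V(183, -166) = 17605/(-24501) + 40207/(-50 - 1*(-166) + 50*183 - 166*183) = 17605*(-1/24501) + 40207/(-50 + 166 + 9150 - 30378) = -17605/24501 + 40207/(-21112) = -17605/24501 + 40207*(-1/21112) = -17605/24501 - 40207/21112 = -1356788467/517265112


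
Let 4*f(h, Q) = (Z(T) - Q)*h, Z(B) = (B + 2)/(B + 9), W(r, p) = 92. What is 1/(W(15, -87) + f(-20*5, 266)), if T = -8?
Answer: 1/6892 ≈ 0.00014510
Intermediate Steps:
Z(B) = (2 + B)/(9 + B)
f(h, Q) = h*(-6 - Q)/4 (f(h, Q) = (((2 - 8)/(9 - 8) - Q)*h)/4 = ((-6/1 - Q)*h)/4 = ((1*(-6) - Q)*h)/4 = ((-6 - Q)*h)/4 = (h*(-6 - Q))/4 = h*(-6 - Q)/4)
1/(W(15, -87) + f(-20*5, 266)) = 1/(92 - (-20*5)*(6 + 266)/4) = 1/(92 - 1/4*(-100)*272) = 1/(92 + 6800) = 1/6892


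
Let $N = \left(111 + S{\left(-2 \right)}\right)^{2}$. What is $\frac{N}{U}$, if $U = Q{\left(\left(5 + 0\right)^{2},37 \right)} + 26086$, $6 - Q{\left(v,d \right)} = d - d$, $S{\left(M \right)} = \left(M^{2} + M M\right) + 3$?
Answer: $\frac{3721}{6523} \approx 0.57044$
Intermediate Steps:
$S{\left(M \right)} = 3 + 2 M^{2}$ ($S{\left(M \right)} = \left(M^{2} + M^{2}\right) + 3 = 2 M^{2} + 3 = 3 + 2 M^{2}$)
$Q{\left(v,d \right)} = 6$ ($Q{\left(v,d \right)} = 6 - \left(d - d\right) = 6 - 0 = 6 + 0 = 6$)
$N = 14884$ ($N = \left(111 + \left(3 + 2 \left(-2\right)^{2}\right)\right)^{2} = \left(111 + \left(3 + 2 \cdot 4\right)\right)^{2} = \left(111 + \left(3 + 8\right)\right)^{2} = \left(111 + 11\right)^{2} = 122^{2} = 14884$)
$U = 26092$ ($U = 6 + 26086 = 26092$)
$\frac{N}{U} = \frac{14884}{26092} = 14884 \cdot \frac{1}{26092} = \frac{3721}{6523}$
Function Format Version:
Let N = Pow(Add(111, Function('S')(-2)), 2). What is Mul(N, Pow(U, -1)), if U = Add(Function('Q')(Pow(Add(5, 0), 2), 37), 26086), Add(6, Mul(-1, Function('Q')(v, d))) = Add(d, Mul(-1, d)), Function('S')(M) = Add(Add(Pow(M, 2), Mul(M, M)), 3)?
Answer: Rational(3721, 6523) ≈ 0.57044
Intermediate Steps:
Function('S')(M) = Add(3, Mul(2, Pow(M, 2))) (Function('S')(M) = Add(Add(Pow(M, 2), Pow(M, 2)), 3) = Add(Mul(2, Pow(M, 2)), 3) = Add(3, Mul(2, Pow(M, 2))))
Function('Q')(v, d) = 6 (Function('Q')(v, d) = Add(6, Mul(-1, Add(d, Mul(-1, d)))) = Add(6, Mul(-1, 0)) = Add(6, 0) = 6)
N = 14884 (N = Pow(Add(111, Add(3, Mul(2, Pow(-2, 2)))), 2) = Pow(Add(111, Add(3, Mul(2, 4))), 2) = Pow(Add(111, Add(3, 8)), 2) = Pow(Add(111, 11), 2) = Pow(122, 2) = 14884)
U = 26092 (U = Add(6, 26086) = 26092)
Mul(N, Pow(U, -1)) = Mul(14884, Pow(26092, -1)) = Mul(14884, Rational(1, 26092)) = Rational(3721, 6523)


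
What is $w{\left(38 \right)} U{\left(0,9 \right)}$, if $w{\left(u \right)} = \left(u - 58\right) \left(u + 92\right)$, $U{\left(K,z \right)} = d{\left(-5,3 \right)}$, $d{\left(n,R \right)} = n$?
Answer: $13000$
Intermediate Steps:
$U{\left(K,z \right)} = -5$
$w{\left(u \right)} = \left(-58 + u\right) \left(92 + u\right)$
$w{\left(38 \right)} U{\left(0,9 \right)} = \left(-5336 + 38^{2} + 34 \cdot 38\right) \left(-5\right) = \left(-5336 + 1444 + 1292\right) \left(-5\right) = \left(-2600\right) \left(-5\right) = 13000$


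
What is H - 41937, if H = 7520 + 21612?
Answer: -12805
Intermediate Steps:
H = 29132
H - 41937 = 29132 - 41937 = -12805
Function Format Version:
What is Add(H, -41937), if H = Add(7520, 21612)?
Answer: -12805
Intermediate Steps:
H = 29132
Add(H, -41937) = Add(29132, -41937) = -12805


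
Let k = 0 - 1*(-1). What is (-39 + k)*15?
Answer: -570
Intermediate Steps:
k = 1 (k = 0 + 1 = 1)
(-39 + k)*15 = (-39 + 1)*15 = -38*15 = -570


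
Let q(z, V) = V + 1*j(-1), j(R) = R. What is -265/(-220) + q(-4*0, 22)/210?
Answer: 287/220 ≈ 1.3045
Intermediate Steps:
q(z, V) = -1 + V (q(z, V) = V + 1*(-1) = V - 1 = -1 + V)
-265/(-220) + q(-4*0, 22)/210 = -265/(-220) + (-1 + 22)/210 = -265*(-1/220) + 21*(1/210) = 53/44 + ⅒ = 287/220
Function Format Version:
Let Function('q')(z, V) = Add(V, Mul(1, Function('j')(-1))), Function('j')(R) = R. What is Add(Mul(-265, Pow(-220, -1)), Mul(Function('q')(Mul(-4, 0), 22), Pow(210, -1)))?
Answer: Rational(287, 220) ≈ 1.3045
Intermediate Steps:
Function('q')(z, V) = Add(-1, V) (Function('q')(z, V) = Add(V, Mul(1, -1)) = Add(V, -1) = Add(-1, V))
Add(Mul(-265, Pow(-220, -1)), Mul(Function('q')(Mul(-4, 0), 22), Pow(210, -1))) = Add(Mul(-265, Pow(-220, -1)), Mul(Add(-1, 22), Pow(210, -1))) = Add(Mul(-265, Rational(-1, 220)), Mul(21, Rational(1, 210))) = Add(Rational(53, 44), Rational(1, 10)) = Rational(287, 220)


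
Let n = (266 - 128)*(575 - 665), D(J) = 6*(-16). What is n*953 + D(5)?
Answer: -11836356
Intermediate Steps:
D(J) = -96
n = -12420 (n = 138*(-90) = -12420)
n*953 + D(5) = -12420*953 - 96 = -11836260 - 96 = -11836356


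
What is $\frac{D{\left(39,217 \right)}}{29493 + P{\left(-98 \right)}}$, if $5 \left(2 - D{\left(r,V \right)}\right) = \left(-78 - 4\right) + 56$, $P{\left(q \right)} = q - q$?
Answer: $\frac{4}{16385} \approx 0.00024413$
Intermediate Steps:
$P{\left(q \right)} = 0$
$D{\left(r,V \right)} = \frac{36}{5}$ ($D{\left(r,V \right)} = 2 - \frac{\left(-78 - 4\right) + 56}{5} = 2 - \frac{-82 + 56}{5} = 2 - - \frac{26}{5} = 2 + \frac{26}{5} = \frac{36}{5}$)
$\frac{D{\left(39,217 \right)}}{29493 + P{\left(-98 \right)}} = \frac{36}{5 \left(29493 + 0\right)} = \frac{36}{5 \cdot 29493} = \frac{36}{5} \cdot \frac{1}{29493} = \frac{4}{16385}$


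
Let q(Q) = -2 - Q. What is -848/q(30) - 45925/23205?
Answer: 227603/9282 ≈ 24.521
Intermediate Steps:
-848/q(30) - 45925/23205 = -848/(-2 - 1*30) - 45925/23205 = -848/(-2 - 30) - 45925*1/23205 = -848/(-32) - 9185/4641 = -848*(-1/32) - 9185/4641 = 53/2 - 9185/4641 = 227603/9282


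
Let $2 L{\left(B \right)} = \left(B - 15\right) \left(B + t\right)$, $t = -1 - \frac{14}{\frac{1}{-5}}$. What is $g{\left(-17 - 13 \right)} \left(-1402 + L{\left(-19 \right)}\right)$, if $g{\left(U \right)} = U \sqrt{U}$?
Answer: $67560 i \sqrt{30} \approx 3.7004 \cdot 10^{5} i$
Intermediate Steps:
$g{\left(U \right)} = U^{\frac{3}{2}}$
$t = 69$ ($t = -1 - \frac{14}{- \frac{1}{5}} = -1 - -70 = -1 + 70 = 69$)
$L{\left(B \right)} = \frac{\left(-15 + B\right) \left(69 + B\right)}{2}$ ($L{\left(B \right)} = \frac{\left(B - 15\right) \left(B + 69\right)}{2} = \frac{\left(-15 + B\right) \left(69 + B\right)}{2}$)
$g{\left(-17 - 13 \right)} \left(-1402 + L{\left(-19 \right)}\right) = \left(-17 - 13\right)^{\frac{3}{2}} \left(-1402 + \left(- \frac{1035}{2} + \frac{\left(-19\right)^{2}}{2} + 27 \left(-19\right)\right)\right) = \left(-30\right)^{\frac{3}{2}} \left(-1402 - 850\right) = - 30 i \sqrt{30} \left(-1402 - 850\right) = - 30 i \sqrt{30} \left(-2252\right) = 67560 i \sqrt{30}$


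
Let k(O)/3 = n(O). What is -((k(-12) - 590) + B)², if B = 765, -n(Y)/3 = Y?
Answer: -80089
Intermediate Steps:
n(Y) = -3*Y
k(O) = -9*O (k(O) = 3*(-3*O) = -9*O)
-((k(-12) - 590) + B)² = -((-9*(-12) - 590) + 765)² = -((108 - 590) + 765)² = -(-482 + 765)² = -1*283² = -1*80089 = -80089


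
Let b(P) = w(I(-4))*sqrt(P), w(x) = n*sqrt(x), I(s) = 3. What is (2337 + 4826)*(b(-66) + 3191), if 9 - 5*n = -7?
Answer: 22857133 + 343824*I*sqrt(22)/5 ≈ 2.2857e+7 + 3.2254e+5*I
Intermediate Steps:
n = 16/5 (n = 9/5 - 1/5*(-7) = 9/5 + 7/5 = 16/5 ≈ 3.2000)
w(x) = 16*sqrt(x)/5
b(P) = 16*sqrt(3)*sqrt(P)/5 (b(P) = (16*sqrt(3)/5)*sqrt(P) = 16*sqrt(3)*sqrt(P)/5)
(2337 + 4826)*(b(-66) + 3191) = (2337 + 4826)*(16*sqrt(3)*sqrt(-66)/5 + 3191) = 7163*(16*sqrt(3)*(I*sqrt(66))/5 + 3191) = 7163*(48*I*sqrt(22)/5 + 3191) = 7163*(3191 + 48*I*sqrt(22)/5) = 22857133 + 343824*I*sqrt(22)/5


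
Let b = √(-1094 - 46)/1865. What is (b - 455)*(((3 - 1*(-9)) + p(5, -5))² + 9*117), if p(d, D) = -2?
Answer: -524615 + 2306*I*√285/1865 ≈ -5.2462e+5 + 20.874*I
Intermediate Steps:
b = 2*I*√285/1865 (b = √(-1140)*(1/1865) = (2*I*√285)*(1/1865) = 2*I*√285/1865 ≈ 0.018104*I)
(b - 455)*(((3 - 1*(-9)) + p(5, -5))² + 9*117) = (2*I*√285/1865 - 455)*(((3 - 1*(-9)) - 2)² + 9*117) = (-455 + 2*I*√285/1865)*(((3 + 9) - 2)² + 1053) = (-455 + 2*I*√285/1865)*((12 - 2)² + 1053) = (-455 + 2*I*√285/1865)*(10² + 1053) = (-455 + 2*I*√285/1865)*(100 + 1053) = (-455 + 2*I*√285/1865)*1153 = -524615 + 2306*I*√285/1865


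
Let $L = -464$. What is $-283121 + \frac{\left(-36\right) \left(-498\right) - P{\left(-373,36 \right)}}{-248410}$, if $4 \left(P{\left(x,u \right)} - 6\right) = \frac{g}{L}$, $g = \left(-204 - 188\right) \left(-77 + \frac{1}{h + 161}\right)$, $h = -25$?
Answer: $- \frac{2219055490258743}{7837832320} \approx -2.8312 \cdot 10^{5}$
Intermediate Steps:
$g = \frac{513079}{17}$ ($g = \left(-204 - 188\right) \left(-77 + \frac{1}{-25 + 161}\right) = - 392 \left(-77 + \frac{1}{136}\right) = \left(-392\right) \left(- \frac{10471}{136}\right) = \frac{513079}{17} \approx 30181.0$)
$P{\left(x,u \right)} = - \frac{323767}{31552}$ ($P{\left(x,u \right)} = 6 + \frac{\frac{513079}{17} \frac{1}{-464}}{4} = 6 + \frac{\frac{513079}{17} \left(- \frac{1}{464}\right)}{4} = 6 + \frac{1}{4} \left(- \frac{513079}{7888}\right) = 6 - \frac{513079}{31552} = - \frac{323767}{31552}$)
$-283121 + \frac{\left(-36\right) \left(-498\right) - P{\left(-373,36 \right)}}{-248410} = -283121 + \frac{\left(-36\right) \left(-498\right) - - \frac{323767}{31552}}{-248410} = -283121 + \left(17928 + \frac{323767}{31552}\right) \left(- \frac{1}{248410}\right) = -283121 + \frac{565988023}{31552} \left(- \frac{1}{248410}\right) = -283121 - \frac{565988023}{7837832320} = - \frac{2219055490258743}{7837832320}$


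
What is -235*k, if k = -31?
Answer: 7285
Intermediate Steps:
-235*k = -235*(-31) = 7285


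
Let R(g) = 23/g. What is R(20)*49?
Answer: 1127/20 ≈ 56.350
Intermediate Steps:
R(20)*49 = (23/20)*49 = 1127/20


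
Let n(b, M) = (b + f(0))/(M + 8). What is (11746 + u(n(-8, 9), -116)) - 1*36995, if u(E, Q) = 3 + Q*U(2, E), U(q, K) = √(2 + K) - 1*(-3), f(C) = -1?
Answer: -25594 - 580*√17/17 ≈ -25735.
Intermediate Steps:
n(b, M) = (-1 + b)/(8 + M) (n(b, M) = (b - 1)/(M + 8) = (-1 + b)/(8 + M))
U(q, K) = 3 + √(2 + K) (U(q, K) = √(2 + K) + 3 = 3 + √(2 + K))
u(E, Q) = 3 + Q*(3 + √(2 + E))
(11746 + u(n(-8, 9), -116)) - 1*36995 = (11746 + (3 - 116*(3 + √(2 + (-1 - 8)/(8 + 9))))) - 1*36995 = (11746 + (3 - 116*(3 + √(2 - 9/17)))) - 36995 = (11746 + (3 - 116*(3 + √(25/17)))) - 36995 = (11746 + (3 - 116*(3 + 5*√17/17))) - 36995 = (11746 + (3 + (-348 - 580*√17/17))) - 36995 = (11746 + (-345 - 580*√17/17)) - 36995 = (11401 - 580*√17/17) - 36995 = -25594 - 580*√17/17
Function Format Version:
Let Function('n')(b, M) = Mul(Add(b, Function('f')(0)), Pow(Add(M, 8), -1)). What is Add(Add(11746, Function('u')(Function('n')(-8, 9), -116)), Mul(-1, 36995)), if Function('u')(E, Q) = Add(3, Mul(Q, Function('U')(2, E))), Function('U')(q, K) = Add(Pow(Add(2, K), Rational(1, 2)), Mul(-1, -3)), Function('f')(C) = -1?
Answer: Add(-25594, Mul(Rational(-580, 17), Pow(17, Rational(1, 2)))) ≈ -25735.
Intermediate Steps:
Function('n')(b, M) = Mul(Pow(Add(8, M), -1), Add(-1, b)) (Function('n')(b, M) = Mul(Add(b, -1), Pow(Add(M, 8), -1)) = Mul(Add(-1, b), Pow(Add(8, M), -1)) = Mul(Pow(Add(8, M), -1), Add(-1, b)))
Function('U')(q, K) = Add(3, Pow(Add(2, K), Rational(1, 2))) (Function('U')(q, K) = Add(Pow(Add(2, K), Rational(1, 2)), 3) = Add(3, Pow(Add(2, K), Rational(1, 2))))
Function('u')(E, Q) = Add(3, Mul(Q, Add(3, Pow(Add(2, E), Rational(1, 2)))))
Add(Add(11746, Function('u')(Function('n')(-8, 9), -116)), Mul(-1, 36995)) = Add(Add(11746, Add(3, Mul(-116, Add(3, Pow(Add(2, Mul(Pow(Add(8, 9), -1), Add(-1, -8))), Rational(1, 2)))))), Mul(-1, 36995)) = Add(Add(11746, Add(3, Mul(-116, Add(3, Pow(Add(2, Mul(Pow(17, -1), -9)), Rational(1, 2)))))), -36995) = Add(Add(11746, Add(3, Mul(-116, Add(3, Pow(Add(2, Mul(Rational(1, 17), -9)), Rational(1, 2)))))), -36995) = Add(Add(11746, Add(3, Mul(-116, Add(3, Pow(Add(2, Rational(-9, 17)), Rational(1, 2)))))), -36995) = Add(Add(11746, Add(3, Mul(-116, Add(3, Pow(Rational(25, 17), Rational(1, 2)))))), -36995) = Add(Add(11746, Add(3, Mul(-116, Add(3, Mul(Rational(5, 17), Pow(17, Rational(1, 2))))))), -36995) = Add(Add(11746, Add(3, Add(-348, Mul(Rational(-580, 17), Pow(17, Rational(1, 2)))))), -36995) = Add(Add(11746, Add(-345, Mul(Rational(-580, 17), Pow(17, Rational(1, 2))))), -36995) = Add(Add(11401, Mul(Rational(-580, 17), Pow(17, Rational(1, 2)))), -36995) = Add(-25594, Mul(Rational(-580, 17), Pow(17, Rational(1, 2))))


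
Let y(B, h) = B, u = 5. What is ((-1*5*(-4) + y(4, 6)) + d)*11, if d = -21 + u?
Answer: 88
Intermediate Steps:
d = -16 (d = -21 + 5 = -16)
((-1*5*(-4) + y(4, 6)) + d)*11 = ((-1*5*(-4) + 4) - 16)*11 = ((-5*(-4) + 4) - 16)*11 = ((20 + 4) - 16)*11 = (24 - 16)*11 = 8*11 = 88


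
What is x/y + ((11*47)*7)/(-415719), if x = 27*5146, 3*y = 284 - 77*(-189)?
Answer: 173228792791/6168022803 ≈ 28.085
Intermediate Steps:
y = 14837/3 (y = (284 - 77*(-189))/3 = (284 + 14553)/3 = (⅓)*14837 = 14837/3 ≈ 4945.7)
x = 138942
x/y + ((11*47)*7)/(-415719) = 138942/(14837/3) + ((11*47)*7)/(-415719) = 138942*(3/14837) + (517*7)*(-1/415719) = 416826/14837 + 3619*(-1/415719) = 416826/14837 - 3619/415719 = 173228792791/6168022803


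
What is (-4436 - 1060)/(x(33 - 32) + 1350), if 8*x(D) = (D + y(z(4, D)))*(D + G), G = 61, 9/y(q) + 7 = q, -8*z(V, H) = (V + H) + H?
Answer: -21984/5395 ≈ -4.0749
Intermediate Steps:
z(V, H) = -H/4 - V/8 (z(V, H) = -((V + H) + H)/8 = -((H + V) + H)/8 = -(V + 2*H)/8 = -H/4 - V/8)
y(q) = 9/(-7 + q)
x(D) = (61 + D)*(D + 9/(-15/2 - D/4))/8 (x(D) = ((D + 9/(-7 + (-D/4 - ⅛*4)))*(D + 61))/8 = ((D + 9/(-7 + (-D/4 - ½)))*(61 + D))/8 = ((D + 9/(-7 + (-½ - D/4)))*(61 + D))/8 = ((D + 9/(-15/2 - D/4))*(61 + D))/8 = ((61 + D)*(D + 9/(-15/2 - D/4)))/8 = (61 + D)*(D + 9/(-15/2 - D/4))/8)
(-4436 - 1060)/(x(33 - 32) + 1350) = (-4436 - 1060)/((-2196 - 36*(33 - 32) + (33 - 32)*(30 + (33 - 32))*(61 + (33 - 32)))/(8*(30 + (33 - 32))) + 1350) = -5496/((-2196 - 36*1 + 1*(30 + 1)*(61 + 1))/(8*(30 + 1)) + 1350) = -5496/((⅛)*(-2196 - 36 + 1*31*62)/31 + 1350) = -5496/((⅛)*(1/31)*(-2196 - 36 + 1922) + 1350) = -5496/((⅛)*(1/31)*(-310) + 1350) = -5496/(-5/4 + 1350) = -5496/5395/4 = -5496*4/5395 = -21984/5395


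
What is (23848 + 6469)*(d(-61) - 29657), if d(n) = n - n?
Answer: -899111269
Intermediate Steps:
d(n) = 0
(23848 + 6469)*(d(-61) - 29657) = (23848 + 6469)*(0 - 29657) = 30317*(-29657) = -899111269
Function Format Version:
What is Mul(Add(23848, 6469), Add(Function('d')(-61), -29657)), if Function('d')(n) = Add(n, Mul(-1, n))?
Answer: -899111269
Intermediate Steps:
Function('d')(n) = 0
Mul(Add(23848, 6469), Add(Function('d')(-61), -29657)) = Mul(Add(23848, 6469), Add(0, -29657)) = Mul(30317, -29657) = -899111269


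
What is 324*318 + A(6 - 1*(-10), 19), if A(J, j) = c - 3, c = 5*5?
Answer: 103054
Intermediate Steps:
c = 25
A(J, j) = 22 (A(J, j) = 25 - 3 = 22)
324*318 + A(6 - 1*(-10), 19) = 324*318 + 22 = 103032 + 22 = 103054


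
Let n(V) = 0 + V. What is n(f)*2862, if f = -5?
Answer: -14310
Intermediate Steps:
n(V) = V
n(f)*2862 = -5*2862 = -14310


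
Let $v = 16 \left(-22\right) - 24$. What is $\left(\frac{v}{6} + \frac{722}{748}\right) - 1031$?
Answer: $- \frac{1226011}{1122} \approx -1092.7$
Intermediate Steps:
$v = -376$ ($v = -352 - 24 = -376$)
$\left(\frac{v}{6} + \frac{722}{748}\right) - 1031 = \left(- \frac{376}{6} + \frac{722}{748}\right) - 1031 = \left(\left(-376\right) \frac{1}{6} + 722 \cdot \frac{1}{748}\right) - 1031 = \left(- \frac{188}{3} + \frac{361}{374}\right) - 1031 = - \frac{69229}{1122} - 1031 = - \frac{1226011}{1122}$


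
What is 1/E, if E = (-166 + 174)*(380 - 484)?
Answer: -1/832 ≈ -0.0012019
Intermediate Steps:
E = -832 (E = 8*(-104) = -832)
1/E = 1/(-832) = -1/832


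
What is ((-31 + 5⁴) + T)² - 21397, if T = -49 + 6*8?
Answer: 330252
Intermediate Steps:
T = -1 (T = -49 + 48 = -1)
((-31 + 5⁴) + T)² - 21397 = ((-31 + 5⁴) - 1)² - 21397 = ((-31 + 625) - 1)² - 21397 = (594 - 1)² - 21397 = 593² - 21397 = 351649 - 21397 = 330252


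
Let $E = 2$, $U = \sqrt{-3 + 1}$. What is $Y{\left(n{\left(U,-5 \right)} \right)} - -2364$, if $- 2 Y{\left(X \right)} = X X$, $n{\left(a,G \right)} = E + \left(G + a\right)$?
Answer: $\frac{4721}{2} + 3 i \sqrt{2} \approx 2360.5 + 4.2426 i$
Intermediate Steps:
$U = i \sqrt{2}$ ($U = \sqrt{-2} = i \sqrt{2} \approx 1.4142 i$)
$n{\left(a,G \right)} = 2 + G + a$ ($n{\left(a,G \right)} = 2 + \left(G + a\right) = 2 + G + a$)
$Y{\left(X \right)} = - \frac{X^{2}}{2}$ ($Y{\left(X \right)} = - \frac{X X}{2} = - \frac{X^{2}}{2}$)
$Y{\left(n{\left(U,-5 \right)} \right)} - -2364 = - \frac{\left(2 - 5 + i \sqrt{2}\right)^{2}}{2} - -2364 = - \frac{\left(-3 + i \sqrt{2}\right)^{2}}{2} + 2364 = 2364 - \frac{\left(-3 + i \sqrt{2}\right)^{2}}{2}$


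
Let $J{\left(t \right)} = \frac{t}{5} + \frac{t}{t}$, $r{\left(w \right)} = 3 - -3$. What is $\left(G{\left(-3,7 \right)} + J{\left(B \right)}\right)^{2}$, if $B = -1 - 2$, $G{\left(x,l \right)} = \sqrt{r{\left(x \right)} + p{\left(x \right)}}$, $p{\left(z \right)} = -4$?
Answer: $\frac{54}{25} + \frac{4 \sqrt{2}}{5} \approx 3.2914$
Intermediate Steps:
$r{\left(w \right)} = 6$ ($r{\left(w \right)} = 3 + 3 = 6$)
$G{\left(x,l \right)} = \sqrt{2}$ ($G{\left(x,l \right)} = \sqrt{6 - 4} = \sqrt{2}$)
$B = -3$
$J{\left(t \right)} = 1 + \frac{t}{5}$ ($J{\left(t \right)} = t \frac{1}{5} + 1 = \frac{t}{5} + 1 = 1 + \frac{t}{5}$)
$\left(G{\left(-3,7 \right)} + J{\left(B \right)}\right)^{2} = \left(\sqrt{2} + \left(1 + \frac{1}{5} \left(-3\right)\right)\right)^{2} = \left(\sqrt{2} + \left(1 - \frac{3}{5}\right)\right)^{2} = \left(\sqrt{2} + \frac{2}{5}\right)^{2} = \left(\frac{2}{5} + \sqrt{2}\right)^{2}$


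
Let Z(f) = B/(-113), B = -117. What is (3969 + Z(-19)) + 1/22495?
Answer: 10091572043/2541935 ≈ 3970.0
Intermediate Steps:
Z(f) = 117/113 (Z(f) = -117/(-113) = -117*(-1/113) = 117/113)
(3969 + Z(-19)) + 1/22495 = (3969 + 117/113) + 1/22495 = 448614/113 + 1/22495 = 10091572043/2541935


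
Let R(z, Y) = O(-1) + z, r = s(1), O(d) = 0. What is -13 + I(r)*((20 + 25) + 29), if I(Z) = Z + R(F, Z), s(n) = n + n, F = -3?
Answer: -87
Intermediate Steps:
s(n) = 2*n
r = 2 (r = 2*1 = 2)
R(z, Y) = z (R(z, Y) = 0 + z = z)
I(Z) = -3 + Z (I(Z) = Z - 3 = -3 + Z)
-13 + I(r)*((20 + 25) + 29) = -13 + (-3 + 2)*((20 + 25) + 29) = -13 - (45 + 29) = -13 - 1*74 = -13 - 74 = -87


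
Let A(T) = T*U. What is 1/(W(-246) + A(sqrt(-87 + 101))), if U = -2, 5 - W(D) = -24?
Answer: 29/785 + 2*sqrt(14)/785 ≈ 0.046476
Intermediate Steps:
W(D) = 29 (W(D) = 5 - 1*(-24) = 5 + 24 = 29)
A(T) = -2*T (A(T) = T*(-2) = -2*T)
1/(W(-246) + A(sqrt(-87 + 101))) = 1/(29 - 2*sqrt(-87 + 101)) = 1/(29 - 2*sqrt(14))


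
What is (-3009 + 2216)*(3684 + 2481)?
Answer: -4888845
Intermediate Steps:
(-3009 + 2216)*(3684 + 2481) = -793*6165 = -4888845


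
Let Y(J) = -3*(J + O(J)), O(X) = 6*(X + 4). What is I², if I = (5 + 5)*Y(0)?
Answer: 518400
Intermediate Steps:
O(X) = 24 + 6*X (O(X) = 6*(4 + X) = 24 + 6*X)
Y(J) = -72 - 21*J (Y(J) = -3*(J + (24 + 6*J)) = -3*(24 + 7*J) = -72 - 21*J)
I = -720 (I = (5 + 5)*(-72 - 21*0) = 10*(-72 + 0) = 10*(-72) = -720)
I² = (-720)² = 518400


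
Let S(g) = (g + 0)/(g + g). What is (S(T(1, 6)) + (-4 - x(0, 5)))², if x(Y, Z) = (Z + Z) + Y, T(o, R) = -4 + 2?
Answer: 729/4 ≈ 182.25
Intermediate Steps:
T(o, R) = -2
x(Y, Z) = Y + 2*Z (x(Y, Z) = 2*Z + Y = Y + 2*Z)
S(g) = ½ (S(g) = g/((2*g)) = g*(1/(2*g)) = ½)
(S(T(1, 6)) + (-4 - x(0, 5)))² = (½ + (-4 - (0 + 2*5)))² = (½ + (-4 - (0 + 10)))² = (½ + (-4 - 1*10))² = (½ + (-4 - 10))² = (½ - 14)² = (-27/2)² = 729/4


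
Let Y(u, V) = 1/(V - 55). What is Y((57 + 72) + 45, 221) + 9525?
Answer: 1581151/166 ≈ 9525.0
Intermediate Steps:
Y(u, V) = 1/(-55 + V)
Y((57 + 72) + 45, 221) + 9525 = 1/(-55 + 221) + 9525 = 1/166 + 9525 = 1581151/166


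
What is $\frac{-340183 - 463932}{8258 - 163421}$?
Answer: $\frac{804115}{155163} \approx 5.1824$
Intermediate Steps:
$\frac{-340183 - 463932}{8258 - 163421} = \frac{-340183 - 463932}{-155163} = \left(-804115\right) \left(- \frac{1}{155163}\right) = \frac{804115}{155163}$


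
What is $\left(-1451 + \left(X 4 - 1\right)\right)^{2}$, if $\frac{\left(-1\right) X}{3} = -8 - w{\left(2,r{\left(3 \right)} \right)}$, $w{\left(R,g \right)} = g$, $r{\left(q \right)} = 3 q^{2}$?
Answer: $1065024$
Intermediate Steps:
$X = 105$ ($X = - 3 \left(-8 - 3 \cdot 3^{2}\right) = - 3 \left(-8 - 3 \cdot 9\right) = - 3 \left(-8 - 27\right) = \left(-3\right) \left(-35\right) = 105$)
$\left(-1451 + \left(X 4 - 1\right)\right)^{2} = \left(-1451 + \left(105 \cdot 4 - 1\right)\right)^{2} = \left(-1451 + \left(420 - 1\right)\right)^{2} = \left(-1451 + 419\right)^{2} = \left(-1032\right)^{2} = 1065024$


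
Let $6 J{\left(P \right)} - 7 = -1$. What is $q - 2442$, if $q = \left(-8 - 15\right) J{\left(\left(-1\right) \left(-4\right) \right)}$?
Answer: $-2465$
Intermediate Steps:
$J{\left(P \right)} = 1$ ($J{\left(P \right)} = \frac{7}{6} + \frac{1}{6} \left(-1\right) = \frac{7}{6} - \frac{1}{6} = 1$)
$q = -23$ ($q = \left(-8 - 15\right) 1 = \left(-23\right) 1 = -23$)
$q - 2442 = -23 - 2442 = -2465$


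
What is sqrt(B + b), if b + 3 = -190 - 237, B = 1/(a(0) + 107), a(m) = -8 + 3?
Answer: I*sqrt(4473618)/102 ≈ 20.736*I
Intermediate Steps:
a(m) = -5
B = 1/102 (B = 1/(-5 + 107) = 1/102 ≈ 0.0098039)
b = -430 (b = -3 + (-190 - 237) = -3 - 427 = -430)
sqrt(B + b) = sqrt(1/102 - 430) = sqrt(-43859/102) = I*sqrt(4473618)/102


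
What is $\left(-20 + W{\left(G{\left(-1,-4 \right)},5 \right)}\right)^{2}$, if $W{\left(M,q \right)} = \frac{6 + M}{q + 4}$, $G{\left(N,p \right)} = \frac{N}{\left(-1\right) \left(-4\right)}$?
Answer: $\frac{485809}{1296} \approx 374.85$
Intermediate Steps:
$G{\left(N,p \right)} = \frac{N}{4}$
$W{\left(M,q \right)} = \frac{6 + M}{4 + q}$
$\left(-20 + W{\left(G{\left(-1,-4 \right)},5 \right)}\right)^{2} = \left(-20 + \frac{6 + \frac{1}{4} \left(-1\right)}{4 + 5}\right)^{2} = \left(-20 + \frac{6 - \frac{1}{4}}{9}\right)^{2} = \left(-20 + \frac{1}{9} \cdot \frac{23}{4}\right)^{2} = \left(-20 + \frac{23}{36}\right)^{2} = \left(- \frac{697}{36}\right)^{2} = \frac{485809}{1296}$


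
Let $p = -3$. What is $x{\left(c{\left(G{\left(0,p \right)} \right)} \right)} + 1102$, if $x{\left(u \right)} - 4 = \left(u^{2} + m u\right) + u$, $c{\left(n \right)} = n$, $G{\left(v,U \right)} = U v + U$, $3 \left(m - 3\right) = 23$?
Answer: $1080$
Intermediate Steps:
$m = \frac{32}{3}$ ($m = 3 + \frac{1}{3} \cdot 23 = 3 + \frac{23}{3} = \frac{32}{3} \approx 10.667$)
$G{\left(v,U \right)} = U + U v$
$x{\left(u \right)} = 4 + u^{2} + \frac{35 u}{3}$ ($x{\left(u \right)} = 4 + \left(\left(u^{2} + \frac{32 u}{3}\right) + u\right) = 4 + \left(u^{2} + \frac{35 u}{3}\right) = 4 + u^{2} + \frac{35 u}{3}$)
$x{\left(c{\left(G{\left(0,p \right)} \right)} \right)} + 1102 = \left(4 + \left(- 3 \left(1 + 0\right)\right)^{2} + \frac{35 \left(- 3 \left(1 + 0\right)\right)}{3}\right) + 1102 = \left(4 + \left(\left(-3\right) 1\right)^{2} + \frac{35 \left(\left(-3\right) 1\right)}{3}\right) + 1102 = \left(4 + \left(-3\right)^{2} + \frac{35}{3} \left(-3\right)\right) + 1102 = \left(4 + 9 - 35\right) + 1102 = -22 + 1102 = 1080$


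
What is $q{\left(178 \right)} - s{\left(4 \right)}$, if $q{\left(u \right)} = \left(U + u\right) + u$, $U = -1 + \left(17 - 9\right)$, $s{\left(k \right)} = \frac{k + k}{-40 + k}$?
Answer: $\frac{3269}{9} \approx 363.22$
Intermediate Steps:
$s{\left(k \right)} = \frac{2 k}{-40 + k}$
$U = 7$ ($U = -1 + 8 = 7$)
$q{\left(u \right)} = 7 + 2 u$ ($q{\left(u \right)} = \left(7 + u\right) + u = 7 + 2 u$)
$q{\left(178 \right)} - s{\left(4 \right)} = \left(7 + 2 \cdot 178\right) - 2 \cdot 4 \frac{1}{-40 + 4} = \left(7 + 356\right) - 2 \cdot 4 \frac{1}{-36} = 363 - 2 \cdot 4 \left(- \frac{1}{36}\right) = 363 - - \frac{2}{9} = 363 + \frac{2}{9} = \frac{3269}{9}$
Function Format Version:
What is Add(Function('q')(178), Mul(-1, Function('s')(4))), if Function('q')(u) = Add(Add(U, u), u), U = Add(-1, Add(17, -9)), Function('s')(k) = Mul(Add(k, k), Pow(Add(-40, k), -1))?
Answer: Rational(3269, 9) ≈ 363.22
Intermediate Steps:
Function('s')(k) = Mul(2, k, Pow(Add(-40, k), -1)) (Function('s')(k) = Mul(Mul(2, k), Pow(Add(-40, k), -1)) = Mul(2, k, Pow(Add(-40, k), -1)))
U = 7 (U = Add(-1, 8) = 7)
Function('q')(u) = Add(7, Mul(2, u)) (Function('q')(u) = Add(Add(7, u), u) = Add(7, Mul(2, u)))
Add(Function('q')(178), Mul(-1, Function('s')(4))) = Add(Add(7, Mul(2, 178)), Mul(-1, Mul(2, 4, Pow(Add(-40, 4), -1)))) = Add(Add(7, 356), Mul(-1, Mul(2, 4, Pow(-36, -1)))) = Add(363, Mul(-1, Mul(2, 4, Rational(-1, 36)))) = Add(363, Mul(-1, Rational(-2, 9))) = Add(363, Rational(2, 9)) = Rational(3269, 9)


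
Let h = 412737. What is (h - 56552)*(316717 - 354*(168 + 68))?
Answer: 83052725005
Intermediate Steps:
(h - 56552)*(316717 - 354*(168 + 68)) = (412737 - 56552)*(316717 - 354*(168 + 68)) = 356185*(316717 - 354*236) = 356185*(316717 - 83544) = 356185*233173 = 83052725005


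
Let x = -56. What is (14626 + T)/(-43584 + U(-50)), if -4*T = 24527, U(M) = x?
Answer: -33977/174560 ≈ -0.19464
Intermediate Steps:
U(M) = -56
T = -24527/4 (T = -¼*24527 = -24527/4 ≈ -6131.8)
(14626 + T)/(-43584 + U(-50)) = (14626 - 24527/4)/(-43584 - 56) = (33977/4)/(-43640) = (33977/4)*(-1/43640) = -33977/174560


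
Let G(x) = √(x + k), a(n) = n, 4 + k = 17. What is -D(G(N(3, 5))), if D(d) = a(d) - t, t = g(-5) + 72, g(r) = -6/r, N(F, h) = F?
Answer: 346/5 ≈ 69.200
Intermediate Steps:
k = 13 (k = -4 + 17 = 13)
G(x) = √(13 + x) (G(x) = √(x + 13) = √(13 + x))
t = 366/5 (t = -6/(-5) + 72 = -6*(-⅕) + 72 = 6/5 + 72 = 366/5 ≈ 73.200)
D(d) = -366/5 + d (D(d) = d - 1*366/5 = d - 366/5 = -366/5 + d)
-D(G(N(3, 5))) = -(-366/5 + √(13 + 3)) = -(-366/5 + √16) = -(-366/5 + 4) = -1*(-346/5) = 346/5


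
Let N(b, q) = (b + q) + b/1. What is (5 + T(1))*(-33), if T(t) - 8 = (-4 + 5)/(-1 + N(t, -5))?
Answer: -1683/4 ≈ -420.75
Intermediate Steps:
N(b, q) = q + 2*b (N(b, q) = (b + q) + b*1 = (b + q) + b = q + 2*b)
T(t) = 8 + 1/(-6 + 2*t) (T(t) = 8 + (-4 + 5)/(-1 + (-5 + 2*t)) = 8 + 1/(-6 + 2*t))
(5 + T(1))*(-33) = (5 + (-47 + 16*1)/(2*(-3 + 1)))*(-33) = (5 + (½)*(-47 + 16)/(-2))*(-33) = (5 + (½)*(-½)*(-31))*(-33) = (5 + 31/4)*(-33) = (51/4)*(-33) = -1683/4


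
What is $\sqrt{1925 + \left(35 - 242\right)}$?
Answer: $\sqrt{1718} \approx 41.449$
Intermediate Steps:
$\sqrt{1925 + \left(35 - 242\right)} = \sqrt{1925 - 207} = \sqrt{1718}$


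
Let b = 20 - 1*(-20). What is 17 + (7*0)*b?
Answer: 17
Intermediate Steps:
b = 40 (b = 20 + 20 = 40)
17 + (7*0)*b = 17 + (7*0)*40 = 17 + 0*40 = 17 + 0 = 17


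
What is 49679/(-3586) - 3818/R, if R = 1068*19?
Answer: -127722202/9095889 ≈ -14.042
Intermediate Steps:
R = 20292
49679/(-3586) - 3818/R = 49679/(-3586) - 3818/20292 = 49679*(-1/3586) - 3818*1/20292 = -49679/3586 - 1909/10146 = -127722202/9095889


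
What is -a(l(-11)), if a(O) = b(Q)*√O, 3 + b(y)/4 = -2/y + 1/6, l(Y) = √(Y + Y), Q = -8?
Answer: 31*(-22)^(¼)/3 ≈ 15.825 + 15.825*I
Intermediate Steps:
l(Y) = √2*√Y (l(Y) = √(2*Y) = √2*√Y)
b(y) = -34/3 - 8/y (b(y) = -12 + 4*(-2/y + 1/6) = -12 + 4*(-2/y + 1*(⅙)) = -12 + 4*(-2/y + ⅙) = -12 + 4*(⅙ - 2/y) = -12 + (⅔ - 8/y) = -34/3 - 8/y)
a(O) = -31*√O/3 (a(O) = (-34/3 - 8/(-8))*√O = (-34/3 - 8*(-⅛))*√O = (-34/3 + 1)*√O = -31*√O/3)
-a(l(-11)) = -(-31)*√(√2*√(-11))/3 = -(-31)*√(√2*(I*√11))/3 = -(-31)*√(I*√22)/3 = -(-31)*22^(¼)*√I/3 = 31*22^(¼)*√I/3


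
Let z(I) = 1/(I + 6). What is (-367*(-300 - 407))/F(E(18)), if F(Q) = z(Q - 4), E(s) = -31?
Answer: -7524601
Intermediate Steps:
z(I) = 1/(6 + I)
F(Q) = 1/(2 + Q) (F(Q) = 1/(6 + (Q - 4)) = 1/(6 + (-4 + Q)) = 1/(2 + Q))
(-367*(-300 - 407))/F(E(18)) = (-367*(-300 - 407))/(1/(2 - 31)) = (-367*(-707))/(1/(-29)) = 259469/(-1/29) = 259469*(-29) = -7524601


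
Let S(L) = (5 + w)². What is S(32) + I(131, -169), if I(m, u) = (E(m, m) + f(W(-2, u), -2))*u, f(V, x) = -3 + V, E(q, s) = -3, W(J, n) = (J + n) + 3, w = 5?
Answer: 29506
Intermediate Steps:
W(J, n) = 3 + J + n
S(L) = 100 (S(L) = (5 + 5)² = 10² = 100)
I(m, u) = u*(-5 + u) (I(m, u) = (-3 + (-3 + (3 - 2 + u)))*u = (-3 + (-3 + (1 + u)))*u = (-3 + (-2 + u))*u = (-5 + u)*u = u*(-5 + u))
S(32) + I(131, -169) = 100 - 169*(-5 - 169) = 100 - 169*(-174) = 100 + 29406 = 29506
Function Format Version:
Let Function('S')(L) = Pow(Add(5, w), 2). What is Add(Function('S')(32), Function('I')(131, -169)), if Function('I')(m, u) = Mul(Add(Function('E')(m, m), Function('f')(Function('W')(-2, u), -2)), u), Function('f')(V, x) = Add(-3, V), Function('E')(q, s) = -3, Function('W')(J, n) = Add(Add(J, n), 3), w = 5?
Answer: 29506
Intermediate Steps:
Function('W')(J, n) = Add(3, J, n)
Function('S')(L) = 100 (Function('S')(L) = Pow(Add(5, 5), 2) = Pow(10, 2) = 100)
Function('I')(m, u) = Mul(u, Add(-5, u)) (Function('I')(m, u) = Mul(Add(-3, Add(-3, Add(3, -2, u))), u) = Mul(Add(-3, Add(-3, Add(1, u))), u) = Mul(Add(-3, Add(-2, u)), u) = Mul(Add(-5, u), u) = Mul(u, Add(-5, u)))
Add(Function('S')(32), Function('I')(131, -169)) = Add(100, Mul(-169, Add(-5, -169))) = Add(100, Mul(-169, -174)) = Add(100, 29406) = 29506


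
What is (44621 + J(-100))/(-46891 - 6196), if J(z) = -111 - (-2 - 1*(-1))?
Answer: -44511/53087 ≈ -0.83845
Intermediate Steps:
J(z) = -110 (J(z) = -111 - (-2 + 1) = -111 - 1*(-1) = -111 + 1 = -110)
(44621 + J(-100))/(-46891 - 6196) = (44621 - 110)/(-46891 - 6196) = 44511/(-53087) = 44511*(-1/53087) = -44511/53087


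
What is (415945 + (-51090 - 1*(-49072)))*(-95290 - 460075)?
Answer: -229880568355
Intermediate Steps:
(415945 + (-51090 - 1*(-49072)))*(-95290 - 460075) = (415945 + (-51090 + 49072))*(-555365) = (415945 - 2018)*(-555365) = 413927*(-555365) = -229880568355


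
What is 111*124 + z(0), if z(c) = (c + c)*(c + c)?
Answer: 13764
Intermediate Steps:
z(c) = 4*c² (z(c) = (2*c)*(2*c) = 4*c²)
111*124 + z(0) = 111*124 + 4*0² = 13764 + 4*0 = 13764 + 0 = 13764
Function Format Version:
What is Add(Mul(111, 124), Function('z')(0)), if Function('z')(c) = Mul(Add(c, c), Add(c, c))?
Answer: 13764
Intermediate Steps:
Function('z')(c) = Mul(4, Pow(c, 2)) (Function('z')(c) = Mul(Mul(2, c), Mul(2, c)) = Mul(4, Pow(c, 2)))
Add(Mul(111, 124), Function('z')(0)) = Add(Mul(111, 124), Mul(4, Pow(0, 2))) = Add(13764, Mul(4, 0)) = Add(13764, 0) = 13764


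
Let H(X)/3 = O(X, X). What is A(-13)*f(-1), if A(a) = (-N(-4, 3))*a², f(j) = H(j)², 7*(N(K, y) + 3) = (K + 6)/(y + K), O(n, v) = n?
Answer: 34983/7 ≈ 4997.6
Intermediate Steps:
H(X) = 3*X
N(K, y) = -3 + (6 + K)/(7*(K + y)) (N(K, y) = -3 + ((K + 6)/(y + K))/7 = -3 + ((6 + K)/(K + y))/7 = -3 + (6 + K)/(7*(K + y)))
f(j) = 9*j² (f(j) = (3*j)² = 9*j²)
A(a) = 23*a²/7 (A(a) = (-(6 - 21*3 - 20*(-4))/(7*(-4 + 3)))*a² = (-(6 - 63 + 80)/(7*(-1)))*a² = (-(-1)*23/7)*a² = (-1*(-23/7))*a² = 23*a²/7)
A(-13)*f(-1) = ((23/7)*(-13)²)*(9*(-1)²) = ((23/7)*169)*(9*1) = (3887/7)*9 = 34983/7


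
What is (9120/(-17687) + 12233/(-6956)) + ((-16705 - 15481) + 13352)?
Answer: -2317441363639/123030772 ≈ -18836.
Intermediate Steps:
(9120/(-17687) + 12233/(-6956)) + ((-16705 - 15481) + 13352) = (9120*(-1/17687) + 12233*(-1/6956)) + (-32186 + 13352) = (-9120/17687 - 12233/6956) - 18834 = -279803791/123030772 - 18834 = -2317441363639/123030772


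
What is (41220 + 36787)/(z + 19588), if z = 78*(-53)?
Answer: 78007/15454 ≈ 5.0477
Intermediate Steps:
z = -4134
(41220 + 36787)/(z + 19588) = (41220 + 36787)/(-4134 + 19588) = 78007/15454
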